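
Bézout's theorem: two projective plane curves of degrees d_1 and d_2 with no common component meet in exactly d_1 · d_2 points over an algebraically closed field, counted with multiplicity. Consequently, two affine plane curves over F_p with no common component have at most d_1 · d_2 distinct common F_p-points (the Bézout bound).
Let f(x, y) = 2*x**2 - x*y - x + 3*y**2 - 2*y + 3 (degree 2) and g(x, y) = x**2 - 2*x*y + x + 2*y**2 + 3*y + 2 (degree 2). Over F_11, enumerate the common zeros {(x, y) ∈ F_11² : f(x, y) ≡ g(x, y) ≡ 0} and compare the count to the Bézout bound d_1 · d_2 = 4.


Common zeros: {(7, 2)}; count = 1; Bézout bound = 4.

deg(f) = 2, deg(g) = 2, so Bézout bound = 4.
Scan x ∈ F_11. For each x, list the y ∈ F_11 with f(x, y) ≡ 0 and those with g(x, y) ≡ 0 (mod 11); the common zeros in that column are the intersection.
  x = 0: f ≡ 0 at y ∈ {2, 6}; g ≡ 0 at y ∈ {7, 8}; common: ∅.
  x = 1: f ≡ 0 at y ∈ {3, 9}; g ≡ 0 at y ∈ ∅; common: ∅.
  x = 2: f ≡ 0 at y ∈ ∅; g ≡ 0 at y ∈ {7, 10}; common: ∅.
  x = 3: f ≡ 0 at y ∈ ∅; g ≡ 0 at y ∈ ∅; common: ∅.
  x = 4: f ≡ 0 at y ∈ {4, 9}; g ≡ 0 at y ∈ {0, 8}; common: ∅.
  x = 5: f ≡ 0 at y ∈ {1, 5}; g ≡ 0 at y ∈ ∅; common: ∅.
  x = 6: f ≡ 0 at y ∈ ∅; g ≡ 0 at y ∈ {0, 10}; common: ∅.
  x = 7: f ≡ 0 at y ∈ {1, 2}; g ≡ 0 at y ∈ {2, 9}; common: {2}.
  x = 8: f ≡ 0 at y ∈ ∅; g ≡ 0 at y ∈ ∅; common: ∅.
  x = 9: f ≡ 0 at y ∈ {5, 6}; g ≡ 0 at y ∈ ∅; common: ∅.
  x = 10: f ≡ 0 at y ∈ ∅; g ≡ 0 at y ∈ {5, 9}; common: ∅.
Collecting: common zeros = {(7, 2)}, so the count is 1.
Comparison with the Bézout bound: 1 ≤ 4 = deg(f)·deg(g), as expected for curves with no common component (the affine F_11-count falls short of the bound because intersections may lie at infinity, over extension fields, or carry multiplicity).


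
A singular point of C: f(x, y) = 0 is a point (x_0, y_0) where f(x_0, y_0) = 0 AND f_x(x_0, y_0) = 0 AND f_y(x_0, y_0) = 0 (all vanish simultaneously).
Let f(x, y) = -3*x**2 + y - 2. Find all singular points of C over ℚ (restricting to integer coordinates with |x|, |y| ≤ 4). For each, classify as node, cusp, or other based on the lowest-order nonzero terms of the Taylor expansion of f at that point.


No singular points in the scanned grid; C is smooth there.

Compute partial derivatives:
  f_x = -6*x.
  f_y = 1.
f_y = 1 is a nonzero constant, so f_y never vanishes: no point (x, y) can satisfy f = f_x = f_y = 0. In particular no (x, y) ∈ {−4, ..., 4}² is singular; the curve is smooth.


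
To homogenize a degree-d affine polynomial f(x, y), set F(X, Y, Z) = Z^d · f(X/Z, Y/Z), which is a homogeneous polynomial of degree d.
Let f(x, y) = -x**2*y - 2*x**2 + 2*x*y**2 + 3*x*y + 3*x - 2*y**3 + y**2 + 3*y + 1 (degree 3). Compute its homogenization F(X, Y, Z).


F(X, Y, Z) = -X**2*Y - 2*X**2*Z + 2*X*Y**2 + 3*X*Y*Z + 3*X*Z**2 - 2*Y**3 + Y**2*Z + 3*Y*Z**2 + Z**3

deg(f) = 3.
Substitute x = X/Z, y = Y/Z into f, then multiply by Z^3.
  monomial -1·x^2·y^1 ↦ -1·X^2·Y^1·Z^0.
  monomial -2·x^2·y^0 ↦ -2·X^2·Y^0·Z^1.
  monomial 2·x^1·y^2 ↦ 2·X^1·Y^2·Z^0.
  monomial 3·x^1·y^1 ↦ 3·X^1·Y^1·Z^1.
  monomial 3·x^1·y^0 ↦ 3·X^1·Y^0·Z^2.
  monomial -2·x^0·y^3 ↦ -2·X^0·Y^3·Z^0.
  monomial 1·x^0·y^2 ↦ 1·X^0·Y^2·Z^1.
  monomial 3·x^0·y^1 ↦ 3·X^0·Y^1·Z^2.
  monomial 1·x^0·y^0 ↦ 1·X^0·Y^0·Z^3.
Collecting: F(X, Y, Z) = -X**2*Y - 2*X**2*Z + 2*X*Y**2 + 3*X*Y*Z + 3*X*Z**2 - 2*Y**3 + Y**2*Z + 3*Y*Z**2 + Z**3.


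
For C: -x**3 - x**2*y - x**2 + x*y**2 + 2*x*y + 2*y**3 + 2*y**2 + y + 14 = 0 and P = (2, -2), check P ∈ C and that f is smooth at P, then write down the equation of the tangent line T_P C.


Tangent line at P: -8*x + 9*y + 34 = 0.

Step 1: f(2, -2) = 0, so P lies on C.
Step 2: partial derivatives
  f_x(x, y) = -3*x**2 - 2*x*y - 2*x + y**2 + 2*y, f_y(x, y) = -x**2 + 2*x*y + 2*x + 6*y**2 + 4*y + 1.
  f_x(P) = -8, f_y(P) = 9 (gradient nonzero, so P is smooth).
Step 3: tangent line at P: -8·(x − 2) + 9·(y − -2) = 0.
Expanding: -8*x + 9*y + 34 = 0.


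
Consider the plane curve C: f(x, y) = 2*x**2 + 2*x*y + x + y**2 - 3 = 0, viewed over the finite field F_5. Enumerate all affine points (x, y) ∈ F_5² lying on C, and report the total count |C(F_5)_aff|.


Affine F_5-points: {(1, 0), (1, 3), (3, 1), (3, 3)}; count = 4.

For each of the 25 pairs (x, y) ∈ F_5², evaluate f(x, y) mod 5. Record the zeros.
  x = 0: [0↦2, 1↦3, 2↦1, 3↦1, 4↦3]  zeros at y ∈ ∅
  x = 1: [0↦0, 1↦3, 2↦3, 3↦0, 4↦4]  zeros at y ∈ {0, 3}
  x = 2: [0↦2, 1↦2, 2↦4, 3↦3, 4↦4]  zeros at y ∈ ∅
  x = 3: [0↦3, 1↦0, 2↦4, 3↦0, 4↦3]  zeros at y ∈ {1, 3}
  x = 4: [0↦3, 1↦2, 2↦3, 3↦1, 4↦1]  zeros at y ∈ ∅
Collecting zeros: affine points = {(1, 0), (1, 3), (3, 1), (3, 3)}.
Total count |C(F_5)_aff| = 4.


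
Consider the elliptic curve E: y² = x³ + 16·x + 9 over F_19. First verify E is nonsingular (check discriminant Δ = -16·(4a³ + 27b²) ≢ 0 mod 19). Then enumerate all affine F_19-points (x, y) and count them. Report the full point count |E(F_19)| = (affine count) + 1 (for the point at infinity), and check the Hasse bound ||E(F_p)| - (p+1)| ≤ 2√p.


Affine points = {(0, 3), (0, 16), (1, 8), (1, 11), (2, 7), (2, 12), (4, 2), (4, 17), (5, 9), (5, 10), (6, 6), (6, 13), (13, 1), (13, 18), (17, 8), (17, 11), (18, 7), (18, 12)}; affine count = 18; |E(F_19)| = 19.

Discriminant check: Δ ∝ 4a³ + 27b² = 4·16³ + 27·9² = 4·4096 + 27·81 ≡ 8 (mod 19). Nonzero ⇒ E is nonsingular.
For each x ∈ F_19, compute rhs = x³ + 16·x + 9 mod 19, then count y ∈ F_19 with y² ≡ rhs.
  x = 0: rhs = 9, matching y values: 3, 16 (2 points).
  x = 1: rhs = 7, matching y values: 8, 11 (2 points).
  x = 2: rhs = 11, matching y values: 7, 12 (2 points).
  x = 3: rhs = 8, matching y values: none (0 points).
  x = 4: rhs = 4, matching y values: 2, 17 (2 points).
  x = 5: rhs = 5, matching y values: 9, 10 (2 points).
  x = 6: rhs = 17, matching y values: 6, 13 (2 points).
  x = 7: rhs = 8, matching y values: none (0 points).
  x = 8: rhs = 3, matching y values: none (0 points).
  x = 9: rhs = 8, matching y values: none (0 points).
  x = 10: rhs = 10, matching y values: none (0 points).
  x = 11: rhs = 15, matching y values: none (0 points).
  x = 12: rhs = 10, matching y values: none (0 points).
  x = 13: rhs = 1, matching y values: 1, 18 (2 points).
  x = 14: rhs = 13, matching y values: none (0 points).
  x = 15: rhs = 14, matching y values: none (0 points).
  x = 16: rhs = 10, matching y values: none (0 points).
  x = 17: rhs = 7, matching y values: 8, 11 (2 points).
  x = 18: rhs = 11, matching y values: 7, 12 (2 points).
Total affine count: 18.
Full point count |E(F_19)| = 18 + 1 = 19.
Hasse bound: |19 − (19+1)| = |-1| = 1 ≤ 2√19 ≈ 8.7178 ✓.


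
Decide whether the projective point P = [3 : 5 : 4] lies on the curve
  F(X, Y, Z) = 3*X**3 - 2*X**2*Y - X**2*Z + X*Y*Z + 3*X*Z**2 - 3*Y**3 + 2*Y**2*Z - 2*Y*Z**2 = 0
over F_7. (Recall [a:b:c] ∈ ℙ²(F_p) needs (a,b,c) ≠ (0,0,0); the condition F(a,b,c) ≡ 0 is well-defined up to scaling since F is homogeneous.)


F(3,5,4) ≡ 6 (mod 7); P is NOT on the curve.

Evaluate F(3, 5, 4) term-by-term (mod 7).
  3*X**3 ↦ 3·27·1·1 = 81
  -2*X**2*Y ↦ -2·9·5·1 = -90
  -X**2*Z ↦ -1·9·1·4 = -36
  X*Y*Z ↦ 1·3·5·4 = 60
  3*X*Z**2 ↦ 3·3·1·16 = 144
  -3*Y**3 ↦ -3·1·125·1 = -375
  2*Y**2*Z ↦ 2·1·25·4 = 200
  -2*Y*Z**2 ↦ -2·1·5·16 = -160
Sum: F(3, 5, 4) = (81) + (-90) + (-36) + (60) + (144) + (-375) + (200) + (-160) = -176.
Reducing mod 7: -176 ≡ 6 (mod 7).
Since F(a, b, c) ≡ 6 ≠ 0 (mod 7), P does NOT lie on the curve.


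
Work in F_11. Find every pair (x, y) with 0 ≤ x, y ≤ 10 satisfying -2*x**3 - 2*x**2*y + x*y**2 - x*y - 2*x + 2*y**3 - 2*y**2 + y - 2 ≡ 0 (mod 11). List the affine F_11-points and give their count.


Affine F_11-points: {(0, 8), (1, 3), (1, 5), (1, 9), (2, 0), (3, 6), (6, 1), (7, 5), (9, 1), (9, 5), (9, 7)}; count = 11.

For each of the 121 pairs (x, y) ∈ F_11², evaluate f(x, y) mod 11. Record the zeros.
  x = 0: [0↦9, 1↦10, 2↦8, 3↦4, 4↦10, 5↦5, 6↦1, 7↦10, 8↦0, 9↦5, 10↦4]  zeros at y ∈ {8}
  x = 1: [0↦5, 1↦4, 2↦2, 3↦0, 4↦10, 5↦0, 6↦4, 7↦1, 8↦3, 9↦0, 10↦4]  zeros at y ∈ {3, 5, 9}
  x = 2: [0↦0, 1↦4, 2↦9, 3↦5, 4↦4, 5↦7, 6↦4, 7↦7, 8↦6, 9↦2, 10↦7]  zeros at y ∈ {0}
  x = 3: [0↦4, 1↦9, 2↦6, 3↦7, 4↦2, 5↦3, 6↦0, 7↦5, 8↦8, 9↦10, 10↦1]  zeros at y ∈ {6}
  x = 4: [0↦5, 1↦7, 2↦3, 3↦5, 4↦3, 5↦9, 6↦2, 7↦5, 8↦8, 9↦1, 10↦7]  zeros at y ∈ ∅
  x = 5: [0↦2, 1↦8, 2↦10, 3↦9, 4↦6, 5↦2, 6↦9, 7↦6, 8↦5, 9↦7, 10↦2]  zeros at y ∈ ∅
  x = 6: [0↦5, 1↦0, 2↦4, 3↦7, 4↦10, 5↦3, 6↦9, 7↦7, 8↦9, 9↦5, 10↦7]  zeros at y ∈ {1}
  x = 7: [0↦2, 1↦4, 2↦6, 3↦9, 4↦3, 5↦0, 6↦1, 7↦7, 8↦8, 9↦5, 10↦10]  zeros at y ∈ {5}
  x = 8: [0↦3, 1↦8, 2↦4, 3↦3, 4↦6, 5↦3, 6↦6, 7↦5, 8↦1, 9↦6, 10↦10]  zeros at y ∈ ∅
  x = 9: [0↦7, 1↦0, 2↦8, 3↦10, 4↦7, 5↦0, 6↦1, 7↦0, 8↦9, 9↦7, 10↦6]  zeros at y ∈ {1, 5, 7}
  x = 10: [0↦2, 1↦1, 2↦6, 3↦7, 4↦5, 5↦1, 6↦7, 7↦2, 8↦9, 9↦7, 10↦8]  zeros at y ∈ ∅
Collecting zeros: affine points = {(0, 8), (1, 3), (1, 5), (1, 9), (2, 0), (3, 6), (6, 1), (7, 5), (9, 1), (9, 5), (9, 7)}.
Total count |C(F_11)_aff| = 11.


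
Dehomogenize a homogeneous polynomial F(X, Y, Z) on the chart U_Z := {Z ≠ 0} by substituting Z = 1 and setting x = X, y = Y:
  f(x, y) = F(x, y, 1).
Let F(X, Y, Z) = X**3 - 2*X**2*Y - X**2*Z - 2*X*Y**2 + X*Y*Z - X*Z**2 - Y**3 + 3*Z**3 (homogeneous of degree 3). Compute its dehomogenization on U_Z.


f(x, y) = x**3 - 2*x**2*y - x**2 - 2*x*y**2 + x*y - x - y**3 + 3

On U_Z we set Z = 1. Each monomial c·X^i·Y^j·Z^k in F becomes c·x^i·y^j·1^k = c·x^i·y^j.
Substituting Z = 1: F(X, Y, 1) = x**3 - 2*x**2*y - x**2 - 2*x*y**2 + x*y - x - y**3 + 3.
Note: deg(f) ≤ deg(F) = 3; strict inequality happens when F is divisible by Z (lost terms).


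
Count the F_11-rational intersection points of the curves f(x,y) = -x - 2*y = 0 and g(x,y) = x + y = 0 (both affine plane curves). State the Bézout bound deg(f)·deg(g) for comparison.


Common zeros: {(0, 0)}; count = 1; Bézout bound = 1.

deg(f) = 1, deg(g) = 1, so Bézout bound = 1.
Scan x ∈ F_11. For each x, list the y ∈ F_11 with f(x, y) ≡ 0 and those with g(x, y) ≡ 0 (mod 11); the common zeros in that column are the intersection.
  x = 0: f ≡ 0 at y ∈ {0}; g ≡ 0 at y ∈ {0}; common: {0}.
  x = 1: f ≡ 0 at y ∈ {5}; g ≡ 0 at y ∈ {10}; common: ∅.
  x = 2: f ≡ 0 at y ∈ {10}; g ≡ 0 at y ∈ {9}; common: ∅.
  x = 3: f ≡ 0 at y ∈ {4}; g ≡ 0 at y ∈ {8}; common: ∅.
  x = 4: f ≡ 0 at y ∈ {9}; g ≡ 0 at y ∈ {7}; common: ∅.
  x = 5: f ≡ 0 at y ∈ {3}; g ≡ 0 at y ∈ {6}; common: ∅.
  x = 6: f ≡ 0 at y ∈ {8}; g ≡ 0 at y ∈ {5}; common: ∅.
  x = 7: f ≡ 0 at y ∈ {2}; g ≡ 0 at y ∈ {4}; common: ∅.
  x = 8: f ≡ 0 at y ∈ {7}; g ≡ 0 at y ∈ {3}; common: ∅.
  x = 9: f ≡ 0 at y ∈ {1}; g ≡ 0 at y ∈ {2}; common: ∅.
  x = 10: f ≡ 0 at y ∈ {6}; g ≡ 0 at y ∈ {1}; common: ∅.
Collecting: common zeros = {(0, 0)}, so the count is 1.
Comparison with the Bézout bound: 1 ≤ 1 = deg(f)·deg(g), as expected for curves with no common component (the bound is attained).


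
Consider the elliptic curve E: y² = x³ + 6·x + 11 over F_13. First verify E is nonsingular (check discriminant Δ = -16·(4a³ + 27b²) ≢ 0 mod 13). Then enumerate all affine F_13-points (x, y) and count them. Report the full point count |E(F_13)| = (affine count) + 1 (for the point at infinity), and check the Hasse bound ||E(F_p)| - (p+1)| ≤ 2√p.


Affine points = {(3, 2), (3, 11), (5, 6), (5, 7), (6, 4), (6, 9), (8, 5), (8, 8), (9, 1), (9, 12), (11, 2), (11, 11), (12, 2), (12, 11)}; affine count = 14; |E(F_13)| = 15.

Discriminant check: Δ ∝ 4a³ + 27b² = 4·6³ + 27·11² = 4·216 + 27·121 ≡ 10 (mod 13). Nonzero ⇒ E is nonsingular.
For each x ∈ F_13, compute rhs = x³ + 6·x + 11 mod 13, then count y ∈ F_13 with y² ≡ rhs.
  x = 0: rhs = 11, matching y values: none (0 points).
  x = 1: rhs = 5, matching y values: none (0 points).
  x = 2: rhs = 5, matching y values: none (0 points).
  x = 3: rhs = 4, matching y values: 2, 11 (2 points).
  x = 4: rhs = 8, matching y values: none (0 points).
  x = 5: rhs = 10, matching y values: 6, 7 (2 points).
  x = 6: rhs = 3, matching y values: 4, 9 (2 points).
  x = 7: rhs = 6, matching y values: none (0 points).
  x = 8: rhs = 12, matching y values: 5, 8 (2 points).
  x = 9: rhs = 1, matching y values: 1, 12 (2 points).
  x = 10: rhs = 5, matching y values: none (0 points).
  x = 11: rhs = 4, matching y values: 2, 11 (2 points).
  x = 12: rhs = 4, matching y values: 2, 11 (2 points).
Total affine count: 14.
Full point count |E(F_13)| = 14 + 1 = 15.
Hasse bound: |15 − (13+1)| = |1| = 1 ≤ 2√13 ≈ 7.2111 ✓.


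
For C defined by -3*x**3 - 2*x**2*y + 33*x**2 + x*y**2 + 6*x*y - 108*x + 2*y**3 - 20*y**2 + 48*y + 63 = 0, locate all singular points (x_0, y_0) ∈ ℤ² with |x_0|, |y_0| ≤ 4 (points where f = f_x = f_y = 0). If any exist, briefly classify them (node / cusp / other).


Singular points: {(3, 3)}; classification: cusp.

Compute partial derivatives:
  f_x = -9*x**2 - 4*x*y + 66*x + y**2 + 6*y - 108.
  f_y = -2*x**2 + 2*x*y + 6*x + 6*y**2 - 40*y + 48.
Scan x_0 ∈ {−4, ..., 4}. For each x_0, f_y(x_0, y) is a polynomial in y; find its integer roots y ∈ {−4, ..., 4}, then test f_x and f at those candidates.
  x = -4: f_y(-4, y) = 6*y**2 - 48*y - 8; no integer root y with |y| ≤ 4.
  x = -3: f_y(-3, y) = 6*y**2 - 46*y + 12; no integer root y with |y| ≤ 4.
  x = -2: f_y(-2, y) = 6*y**2 - 44*y + 28; no integer root y with |y| ≤ 4.
  x = -1: f_y(-1, y) = 6*y**2 - 42*y + 40; no integer root y with |y| ≤ 4.
  x = 0: f_y(0, y) = 6*y**2 - 40*y + 48; no integer root y with |y| ≤ 4.
  x = 1: f_y(1, y) = 6*y**2 - 38*y + 52; vanishes at y ∈ {2}. (1, 2): f_x = -43 ≠ 0.
  x = 2: f_y(2, y) = 6*y**2 - 36*y + 52; no integer root y with |y| ≤ 4.
  x = 3: f_y(3, y) = 6*y**2 - 34*y + 48; vanishes at y ∈ {3}. (3, 3): f_x = 0, f = 0 — SINGULAR.
  x = 4: f_y(4, y) = 6*y**2 - 32*y + 40; vanishes at y ∈ {2}. (4, 2): f_x = -4 ≠ 0.
Only singular point on the grid: (3, 3).
Classify: substitute x = 3 + u, y = 3 + v and expand: f = -3*u**3 - 2*u**2*v + u*v**2 + 2*v**3 + v**2.
No constant or linear terms (consistent with a singular point). Quadratic part: v**2. Cubic part: -3*u**3 - 2*u**2*v + u*v**2 + 2*v**3.
The quadratic part v**2 is a perfect square, so there is a single (double) tangent line v = 0, i.e. y = 3. Restricting the cubic part to that line (v = 0) leaves -3*u**3 ≠ 0, so f is not divisible by v and the branch is v² ≈ 3*u**3 to lowest order — this is a cusp.
Classification: cusp.


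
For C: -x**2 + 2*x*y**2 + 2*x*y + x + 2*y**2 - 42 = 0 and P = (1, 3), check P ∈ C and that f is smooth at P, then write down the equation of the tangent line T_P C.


Tangent line at P: 23*x + 26*y - 101 = 0.

Step 1: f(1, 3) = 0, so P lies on C.
Step 2: partial derivatives
  f_x(x, y) = -2*x + 2*y**2 + 2*y + 1, f_y(x, y) = 4*x*y + 2*x + 4*y.
  f_x(P) = 23, f_y(P) = 26 (gradient nonzero, so P is smooth).
Step 3: tangent line at P: 23·(x − 1) + 26·(y − 3) = 0.
Expanding: 23*x + 26*y - 101 = 0.


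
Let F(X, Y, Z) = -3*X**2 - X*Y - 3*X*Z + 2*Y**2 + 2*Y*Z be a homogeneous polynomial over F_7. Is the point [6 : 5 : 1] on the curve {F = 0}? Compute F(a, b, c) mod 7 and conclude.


F(6,5,1) ≡ 2 (mod 7); P is NOT on the curve.

Evaluate F(6, 5, 1) term-by-term (mod 7).
  -3*X**2 ↦ -3·36·1·1 = -108
  -X*Y ↦ -1·6·5·1 = -30
  -3*X*Z ↦ -3·6·1·1 = -18
  2*Y**2 ↦ 2·1·25·1 = 50
  2*Y*Z ↦ 2·1·5·1 = 10
Sum: F(6, 5, 1) = (-108) + (-30) + (-18) + (50) + (10) = -96.
Reducing mod 7: -96 ≡ 2 (mod 7).
Since F(a, b, c) ≡ 2 ≠ 0 (mod 7), P does NOT lie on the curve.


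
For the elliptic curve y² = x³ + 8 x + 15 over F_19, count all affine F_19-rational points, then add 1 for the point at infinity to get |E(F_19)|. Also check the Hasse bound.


Affine points = {(1, 9), (1, 10), (2, 1), (2, 18), (3, 3), (3, 16), (4, 4), (4, 15), (5, 3), (5, 16), (11, 3), (11, 16), (13, 6), (13, 13), (18, 5), (18, 14)}; affine count = 16; |E(F_19)| = 17.

Discriminant check: Δ ∝ 4a³ + 27b² = 4·8³ + 27·15² = 4·512 + 27·225 ≡ 10 (mod 19). Nonzero ⇒ E is nonsingular.
For each x ∈ F_19, compute rhs = x³ + 8·x + 15 mod 19, then count y ∈ F_19 with y² ≡ rhs.
  x = 0: rhs = 15, matching y values: none (0 points).
  x = 1: rhs = 5, matching y values: 9, 10 (2 points).
  x = 2: rhs = 1, matching y values: 1, 18 (2 points).
  x = 3: rhs = 9, matching y values: 3, 16 (2 points).
  x = 4: rhs = 16, matching y values: 4, 15 (2 points).
  x = 5: rhs = 9, matching y values: 3, 16 (2 points).
  x = 6: rhs = 13, matching y values: none (0 points).
  x = 7: rhs = 15, matching y values: none (0 points).
  x = 8: rhs = 2, matching y values: none (0 points).
  x = 9: rhs = 18, matching y values: none (0 points).
  x = 10: rhs = 12, matching y values: none (0 points).
  x = 11: rhs = 9, matching y values: 3, 16 (2 points).
  x = 12: rhs = 15, matching y values: none (0 points).
  x = 13: rhs = 17, matching y values: 6, 13 (2 points).
  x = 14: rhs = 2, matching y values: none (0 points).
  x = 15: rhs = 14, matching y values: none (0 points).
  x = 16: rhs = 2, matching y values: none (0 points).
  x = 17: rhs = 10, matching y values: none (0 points).
  x = 18: rhs = 6, matching y values: 5, 14 (2 points).
Total affine count: 16.
Full point count |E(F_19)| = 16 + 1 = 17.
Hasse bound: |17 − (19+1)| = |-3| = 3 ≤ 2√19 ≈ 8.7178 ✓.


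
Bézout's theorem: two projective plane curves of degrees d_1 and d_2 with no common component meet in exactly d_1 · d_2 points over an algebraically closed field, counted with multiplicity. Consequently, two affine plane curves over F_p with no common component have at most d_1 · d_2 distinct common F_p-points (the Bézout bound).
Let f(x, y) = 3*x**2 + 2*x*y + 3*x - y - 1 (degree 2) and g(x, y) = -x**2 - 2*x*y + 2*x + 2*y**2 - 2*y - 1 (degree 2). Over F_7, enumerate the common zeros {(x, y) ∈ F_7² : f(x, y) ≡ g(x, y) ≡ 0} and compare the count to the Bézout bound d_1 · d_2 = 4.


Common zeros: {(1, 2), (2, 6)}; count = 2; Bézout bound = 4.

deg(f) = 2, deg(g) = 2, so Bézout bound = 4.
Scan x ∈ F_7. For each x, list the y ∈ F_7 with f(x, y) ≡ 0 and those with g(x, y) ≡ 0 (mod 7); the common zeros in that column are the intersection.
  x = 0: f ≡ 0 at y ∈ {6}; g ≡ 0 at y ∈ ∅; common: ∅.
  x = 1: f ≡ 0 at y ∈ {2}; g ≡ 0 at y ∈ {0, 2}; common: {2}.
  x = 2: f ≡ 0 at y ∈ {6}; g ≡ 0 at y ∈ {4, 6}; common: {6}.
  x = 3: f ≡ 0 at y ∈ {0}; g ≡ 0 at y ∈ ∅; common: ∅.
  x = 4: f ≡ 0 at y ∈ ∅; g ≡ 0 at y ∈ {2, 3}; common: ∅.
  x = 5: f ≡ 0 at y ∈ {1}; g ≡ 0 at y ∈ ∅; common: ∅.
  x = 6: f ≡ 0 at y ∈ {2}; g ≡ 0 at y ∈ {3, 4}; common: ∅.
Collecting: common zeros = {(1, 2), (2, 6)}, so the count is 2.
Comparison with the Bézout bound: 2 ≤ 4 = deg(f)·deg(g), as expected for curves with no common component (the affine F_7-count falls short of the bound because intersections may lie at infinity, over extension fields, or carry multiplicity).


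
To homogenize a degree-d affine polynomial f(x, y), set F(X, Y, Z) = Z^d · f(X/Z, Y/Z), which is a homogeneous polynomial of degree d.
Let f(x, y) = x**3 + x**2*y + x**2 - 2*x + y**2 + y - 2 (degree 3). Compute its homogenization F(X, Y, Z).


F(X, Y, Z) = X**3 + X**2*Y + X**2*Z - 2*X*Z**2 + Y**2*Z + Y*Z**2 - 2*Z**3

deg(f) = 3.
Substitute x = X/Z, y = Y/Z into f, then multiply by Z^3.
  monomial 1·x^3·y^0 ↦ 1·X^3·Y^0·Z^0.
  monomial 1·x^2·y^1 ↦ 1·X^2·Y^1·Z^0.
  monomial 1·x^2·y^0 ↦ 1·X^2·Y^0·Z^1.
  monomial -2·x^1·y^0 ↦ -2·X^1·Y^0·Z^2.
  monomial 1·x^0·y^2 ↦ 1·X^0·Y^2·Z^1.
  monomial 1·x^0·y^1 ↦ 1·X^0·Y^1·Z^2.
  monomial -2·x^0·y^0 ↦ -2·X^0·Y^0·Z^3.
Collecting: F(X, Y, Z) = X**3 + X**2*Y + X**2*Z - 2*X*Z**2 + Y**2*Z + Y*Z**2 - 2*Z**3.


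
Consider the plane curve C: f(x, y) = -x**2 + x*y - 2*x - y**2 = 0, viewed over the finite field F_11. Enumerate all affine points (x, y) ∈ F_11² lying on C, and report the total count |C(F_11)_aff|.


Affine F_11-points: {(0, 0), (1, 6), (2, 3), (2, 10), (3, 6), (3, 8), (6, 7), (6, 10), (9, 0), (9, 9), (10, 3), (10, 7)}; count = 12.

For each of the 121 pairs (x, y) ∈ F_11², evaluate f(x, y) mod 11. Record the zeros.
  x = 0: [0↦0, 1↦10, 2↦7, 3↦2, 4↦6, 5↦8, 6↦8, 7↦6, 8↦2, 9↦7, 10↦10]  zeros at y ∈ {0}
  x = 1: [0↦8, 1↦8, 2↦6, 3↦2, 4↦7, 5↦10, 6↦0, 7↦10, 8↦7, 9↦2, 10↦6]  zeros at y ∈ {6}
  x = 2: [0↦3, 1↦4, 2↦3, 3↦0, 4↦6, 5↦10, 6↦1, 7↦1, 8↦10, 9↦6, 10↦0]  zeros at y ∈ {3, 10}
  x = 3: [0↦7, 1↦9, 2↦9, 3↦7, 4↦3, 5↦8, 6↦0, 7↦1, 8↦0, 9↦8, 10↦3]  zeros at y ∈ {6, 8}
  x = 4: [0↦9, 1↦1, 2↦2, 3↦1, 4↦9, 5↦4, 6↦8, 7↦10, 8↦10, 9↦8, 10↦4]  zeros at y ∈ ∅
  x = 5: [0↦9, 1↦2, 2↦4, 3↦4, 4↦2, 5↦9, 6↦3, 7↦6, 8↦7, 9↦6, 10↦3]  zeros at y ∈ ∅
  x = 6: [0↦7, 1↦1, 2↦4, 3↦5, 4↦4, 5↦1, 6↦7, 7↦0, 8↦2, 9↦2, 10↦0]  zeros at y ∈ {7, 10}
  x = 7: [0↦3, 1↦9, 2↦2, 3↦4, 4↦4, 5↦2, 6↦9, 7↦3, 8↦6, 9↦7, 10↦6]  zeros at y ∈ ∅
  x = 8: [0↦8, 1↦4, 2↦9, 3↦1, 4↦2, 5↦1, 6↦9, 7↦4, 8↦8, 9↦10, 10↦10]  zeros at y ∈ ∅
  x = 9: [0↦0, 1↦8, 2↦3, 3↦7, 4↦9, 5↦9, 6↦7, 7↦3, 8↦8, 9↦0, 10↦1]  zeros at y ∈ {0, 9}
  x = 10: [0↦1, 1↦10, 2↦6, 3↦0, 4↦3, 5↦4, 6↦3, 7↦0, 8↦6, 9↦10, 10↦1]  zeros at y ∈ {3, 7}
Collecting zeros: affine points = {(0, 0), (1, 6), (2, 3), (2, 10), (3, 6), (3, 8), (6, 7), (6, 10), (9, 0), (9, 9), (10, 3), (10, 7)}.
Total count |C(F_11)_aff| = 12.


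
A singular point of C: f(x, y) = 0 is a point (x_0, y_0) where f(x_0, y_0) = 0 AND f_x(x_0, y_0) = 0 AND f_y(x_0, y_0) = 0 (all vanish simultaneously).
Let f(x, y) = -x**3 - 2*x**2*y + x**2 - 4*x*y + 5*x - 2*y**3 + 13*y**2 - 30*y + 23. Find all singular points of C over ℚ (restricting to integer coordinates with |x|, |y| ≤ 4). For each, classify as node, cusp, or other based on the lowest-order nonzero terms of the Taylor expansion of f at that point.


Singular points: {(-1, 2)}; classification: cusp.

Compute partial derivatives:
  f_x = -3*x**2 - 4*x*y + 2*x - 4*y + 5.
  f_y = -2*x**2 - 4*x - 6*y**2 + 26*y - 30.
Scan x_0 ∈ {−4, ..., 4}. For each x_0, f_y(x_0, y) is a polynomial in y; find its integer roots y ∈ {−4, ..., 4}, then test f_x and f at those candidates.
  x = -4: f_y(-4, y) = -6*y**2 + 26*y - 46; no integer root y with |y| ≤ 4.
  x = -3: f_y(-3, y) = -6*y**2 + 26*y - 36; no integer root y with |y| ≤ 4.
  x = -2: f_y(-2, y) = -6*y**2 + 26*y - 30; no integer root y with |y| ≤ 4.
  x = -1: f_y(-1, y) = -6*y**2 + 26*y - 28; vanishes at y ∈ {2}. (-1, 2): f_x = 0, f = 0 — SINGULAR.
  x = 0: f_y(0, y) = -6*y**2 + 26*y - 30; no integer root y with |y| ≤ 4.
  x = 1: f_y(1, y) = -6*y**2 + 26*y - 36; no integer root y with |y| ≤ 4.
  x = 2: f_y(2, y) = -6*y**2 + 26*y - 46; no integer root y with |y| ≤ 4.
  x = 3: f_y(3, y) = -6*y**2 + 26*y - 60; no integer root y with |y| ≤ 4.
  x = 4: f_y(4, y) = -6*y**2 + 26*y - 78; no integer root y with |y| ≤ 4.
Only singular point on the grid: (-1, 2).
Classify: substitute x = -1 + u, y = 2 + v and expand: f = -u**3 - 2*u**2*v - 2*v**3 + v**2.
No constant or linear terms (consistent with a singular point). Quadratic part: v**2. Cubic part: -u**3 - 2*u**2*v - 2*v**3.
The quadratic part v**2 is a perfect square, so there is a single (double) tangent line v = 0, i.e. y = 2. Restricting the cubic part to that line (v = 0) leaves -u**3 ≠ 0, so f is not divisible by v and the branch is v² ≈ u**3 to lowest order — this is a cusp.
Classification: cusp.


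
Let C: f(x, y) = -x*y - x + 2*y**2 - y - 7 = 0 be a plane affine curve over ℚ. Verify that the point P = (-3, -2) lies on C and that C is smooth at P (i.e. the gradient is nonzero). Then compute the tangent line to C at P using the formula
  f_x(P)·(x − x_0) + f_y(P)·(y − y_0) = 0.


Tangent line at P: x - 6*y - 9 = 0.

Step 1: f(-3, -2) = 0, so P lies on C.
Step 2: partial derivatives
  f_x(x, y) = -y - 1, f_y(x, y) = -x + 4*y - 1.
  f_x(P) = 1, f_y(P) = -6 (gradient nonzero, so P is smooth).
Step 3: tangent line at P: 1·(x − -3) + -6·(y − -2) = 0.
Expanding: x - 6*y - 9 = 0.


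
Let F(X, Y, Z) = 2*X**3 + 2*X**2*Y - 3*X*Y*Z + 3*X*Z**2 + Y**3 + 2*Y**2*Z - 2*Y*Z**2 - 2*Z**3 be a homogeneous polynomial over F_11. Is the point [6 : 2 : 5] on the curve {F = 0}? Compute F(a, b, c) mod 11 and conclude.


F(6,2,5) ≡ 5 (mod 11); P is NOT on the curve.

Evaluate F(6, 2, 5) term-by-term (mod 11).
  2*X**3 ↦ 2·216·1·1 = 432
  2*X**2*Y ↦ 2·36·2·1 = 144
  -3*X*Y*Z ↦ -3·6·2·5 = -180
  3*X*Z**2 ↦ 3·6·1·25 = 450
  Y**3 ↦ 1·1·8·1 = 8
  2*Y**2*Z ↦ 2·1·4·5 = 40
  -2*Y*Z**2 ↦ -2·1·2·25 = -100
  -2*Z**3 ↦ -2·1·1·125 = -250
Sum: F(6, 2, 5) = (432) + (144) + (-180) + (450) + (8) + (40) + (-100) + (-250) = 544.
Reducing mod 11: 544 ≡ 5 (mod 11).
Since F(a, b, c) ≡ 5 ≠ 0 (mod 11), P does NOT lie on the curve.


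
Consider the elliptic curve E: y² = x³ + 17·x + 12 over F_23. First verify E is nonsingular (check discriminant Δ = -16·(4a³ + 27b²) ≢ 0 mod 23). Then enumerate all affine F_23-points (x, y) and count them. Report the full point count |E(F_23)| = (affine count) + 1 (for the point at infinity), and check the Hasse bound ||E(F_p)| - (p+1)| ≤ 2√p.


Affine points = {(0, 9), (0, 14), (2, 10), (2, 13), (4, 11), (4, 12), (6, 10), (6, 13), (8, 4), (8, 19), (10, 3), (10, 20), (11, 9), (11, 14), (12, 9), (12, 14), (14, 2), (14, 21), (15, 10), (15, 13), (17, 4), (17, 19), (18, 3), (18, 20), (19, 8), (19, 15), (20, 7), (20, 16), (21, 4), (21, 19)}; affine count = 30; |E(F_23)| = 31.

Discriminant check: Δ ∝ 4a³ + 27b² = 4·17³ + 27·12² = 4·4913 + 27·144 ≡ 11 (mod 23). Nonzero ⇒ E is nonsingular.
For each x ∈ F_23, compute rhs = x³ + 17·x + 12 mod 23, then count y ∈ F_23 with y² ≡ rhs.
  x = 0: rhs = 12, matching y values: 9, 14 (2 points).
  x = 1: rhs = 7, matching y values: none (0 points).
  x = 2: rhs = 8, matching y values: 10, 13 (2 points).
  x = 3: rhs = 21, matching y values: none (0 points).
  x = 4: rhs = 6, matching y values: 11, 12 (2 points).
  x = 5: rhs = 15, matching y values: none (0 points).
  x = 6: rhs = 8, matching y values: 10, 13 (2 points).
  x = 7: rhs = 14, matching y values: none (0 points).
  x = 8: rhs = 16, matching y values: 4, 19 (2 points).
  x = 9: rhs = 20, matching y values: none (0 points).
  x = 10: rhs = 9, matching y values: 3, 20 (2 points).
  x = 11: rhs = 12, matching y values: 9, 14 (2 points).
  x = 12: rhs = 12, matching y values: 9, 14 (2 points).
  x = 13: rhs = 15, matching y values: none (0 points).
  x = 14: rhs = 4, matching y values: 2, 21 (2 points).
  x = 15: rhs = 8, matching y values: 10, 13 (2 points).
  x = 16: rhs = 10, matching y values: none (0 points).
  x = 17: rhs = 16, matching y values: 4, 19 (2 points).
  x = 18: rhs = 9, matching y values: 3, 20 (2 points).
  x = 19: rhs = 18, matching y values: 8, 15 (2 points).
  x = 20: rhs = 3, matching y values: 7, 16 (2 points).
  x = 21: rhs = 16, matching y values: 4, 19 (2 points).
  x = 22: rhs = 17, matching y values: none (0 points).
Total affine count: 30.
Full point count |E(F_23)| = 30 + 1 = 31.
Hasse bound: |31 − (23+1)| = |7| = 7 ≤ 2√23 ≈ 9.5917 ✓.


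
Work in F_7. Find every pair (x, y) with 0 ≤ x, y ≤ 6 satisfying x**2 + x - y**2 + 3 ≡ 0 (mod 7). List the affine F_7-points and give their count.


Affine F_7-points: {(2, 3), (2, 4), (3, 1), (3, 6), (4, 3), (4, 4)}; count = 6.

For each of the 49 pairs (x, y) ∈ F_7², evaluate f(x, y) mod 7. Record the zeros.
  x = 0: [0↦3, 1↦2, 2↦6, 3↦1, 4↦1, 5↦6, 6↦2]  zeros at y ∈ ∅
  x = 1: [0↦5, 1↦4, 2↦1, 3↦3, 4↦3, 5↦1, 6↦4]  zeros at y ∈ ∅
  x = 2: [0↦2, 1↦1, 2↦5, 3↦0, 4↦0, 5↦5, 6↦1]  zeros at y ∈ {3, 4}
  x = 3: [0↦1, 1↦0, 2↦4, 3↦6, 4↦6, 5↦4, 6↦0]  zeros at y ∈ {1, 6}
  x = 4: [0↦2, 1↦1, 2↦5, 3↦0, 4↦0, 5↦5, 6↦1]  zeros at y ∈ {3, 4}
  x = 5: [0↦5, 1↦4, 2↦1, 3↦3, 4↦3, 5↦1, 6↦4]  zeros at y ∈ ∅
  x = 6: [0↦3, 1↦2, 2↦6, 3↦1, 4↦1, 5↦6, 6↦2]  zeros at y ∈ ∅
Collecting zeros: affine points = {(2, 3), (2, 4), (3, 1), (3, 6), (4, 3), (4, 4)}.
Total count |C(F_7)_aff| = 6.


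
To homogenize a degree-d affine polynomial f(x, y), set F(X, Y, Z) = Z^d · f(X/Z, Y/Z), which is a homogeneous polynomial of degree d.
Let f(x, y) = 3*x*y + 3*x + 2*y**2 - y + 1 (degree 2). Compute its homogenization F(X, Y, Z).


F(X, Y, Z) = 3*X*Y + 3*X*Z + 2*Y**2 - Y*Z + Z**2

deg(f) = 2.
Substitute x = X/Z, y = Y/Z into f, then multiply by Z^2.
  monomial 3·x^1·y^1 ↦ 3·X^1·Y^1·Z^0.
  monomial 3·x^1·y^0 ↦ 3·X^1·Y^0·Z^1.
  monomial 2·x^0·y^2 ↦ 2·X^0·Y^2·Z^0.
  monomial -1·x^0·y^1 ↦ -1·X^0·Y^1·Z^1.
  monomial 1·x^0·y^0 ↦ 1·X^0·Y^0·Z^2.
Collecting: F(X, Y, Z) = 3*X*Y + 3*X*Z + 2*Y**2 - Y*Z + Z**2.


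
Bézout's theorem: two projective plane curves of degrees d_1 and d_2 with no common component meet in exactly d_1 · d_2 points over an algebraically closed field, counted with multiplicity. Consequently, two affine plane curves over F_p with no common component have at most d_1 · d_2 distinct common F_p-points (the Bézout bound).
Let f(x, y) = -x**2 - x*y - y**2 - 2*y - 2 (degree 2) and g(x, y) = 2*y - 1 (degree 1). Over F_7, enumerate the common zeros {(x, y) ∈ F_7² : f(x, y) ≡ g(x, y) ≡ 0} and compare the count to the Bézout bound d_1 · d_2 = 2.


Common zeros: ∅; count = 0; Bézout bound = 2.

deg(f) = 2, deg(g) = 1, so Bézout bound = 2.
Scan x ∈ F_7. For each x, list the y ∈ F_7 with f(x, y) ≡ 0 and those with g(x, y) ≡ 0 (mod 7); the common zeros in that column are the intersection.
  x = 0: f ≡ 0 at y ∈ ∅; g ≡ 0 at y ∈ {4}; common: ∅.
  x = 1: f ≡ 0 at y ∈ {1, 3}; g ≡ 0 at y ∈ {4}; common: ∅.
  x = 2: f ≡ 0 at y ∈ ∅; g ≡ 0 at y ∈ {4}; common: ∅.
  x = 3: f ≡ 0 at y ∈ {3, 6}; g ≡ 0 at y ∈ {4}; common: ∅.
  x = 4: f ≡ 0 at y ∈ ∅; g ≡ 0 at y ∈ {4}; common: ∅.
  x = 5: f ≡ 0 at y ∈ {1, 6}; g ≡ 0 at y ∈ {4}; common: ∅.
  x = 6: f ≡ 0 at y ∈ ∅; g ≡ 0 at y ∈ {4}; common: ∅.
Collecting: common zeros = ∅, so the count is 0.
Comparison with the Bézout bound: 0 ≤ 2 = deg(f)·deg(g), as expected for curves with no common component (the affine F_7-count falls short of the bound because intersections may lie at infinity, over extension fields, or carry multiplicity).


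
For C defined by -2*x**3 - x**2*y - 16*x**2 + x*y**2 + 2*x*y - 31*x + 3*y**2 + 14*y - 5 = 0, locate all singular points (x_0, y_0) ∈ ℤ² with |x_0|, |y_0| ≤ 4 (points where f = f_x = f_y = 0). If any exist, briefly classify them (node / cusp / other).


Singular points: {(-2, -3)}; classification: node.

Compute partial derivatives:
  f_x = -6*x**2 - 2*x*y - 32*x + y**2 + 2*y - 31.
  f_y = -x**2 + 2*x*y + 2*x + 6*y + 14.
Scan x_0 ∈ {−4, ..., 4}. For each x_0, f_y(x_0, y) is a polynomial in y; find its integer roots y ∈ {−4, ..., 4}, then test f_x and f at those candidates.
  x = -4: f_y(-4, y) = -2*y - 10; no integer root y with |y| ≤ 4.
  x = -3: f_y(-3, y) = -1; no integer root y with |y| ≤ 4.
  x = -2: f_y(-2, y) = 2*y + 6; vanishes at y ∈ {-3}. (-2, -3): f_x = 0, f = 0 — SINGULAR.
  x = -1: f_y(-1, y) = 4*y + 11; no integer root y with |y| ≤ 4.
  x = 0: f_y(0, y) = 6*y + 14; no integer root y with |y| ≤ 4.
  x = 1: f_y(1, y) = 8*y + 15; no integer root y with |y| ≤ 4.
  x = 2: f_y(2, y) = 10*y + 14; no integer root y with |y| ≤ 4.
  x = 3: f_y(3, y) = 12*y + 11; no integer root y with |y| ≤ 4.
  x = 4: f_y(4, y) = 14*y + 6; no integer root y with |y| ≤ 4.
Only singular point on the grid: (-2, -3).
Classify: substitute x = -2 + u, y = -3 + v and expand: f = -2*u**3 - u**2*v - u**2 + u*v**2 + v**2.
No constant or linear terms (consistent with a singular point). Quadratic part: -u**2 + v**2. Cubic part: -2*u**3 - u**2*v + u*v**2.
The quadratic part v**2 - u**2 = (v − u)(v + u) splits into two distinct linear factors, so there are two distinct tangent lines y − -3 = ±(x − -2) — this is a node (ordinary double point).
Classification: node.


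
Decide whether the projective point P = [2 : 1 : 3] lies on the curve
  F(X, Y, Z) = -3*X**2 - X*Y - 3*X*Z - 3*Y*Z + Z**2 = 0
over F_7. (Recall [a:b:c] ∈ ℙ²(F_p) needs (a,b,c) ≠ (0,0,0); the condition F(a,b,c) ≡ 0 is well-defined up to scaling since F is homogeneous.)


F(2,1,3) ≡ 3 (mod 7); P is NOT on the curve.

Evaluate F(2, 1, 3) term-by-term (mod 7).
  -3*X**2 ↦ -3·4·1·1 = -12
  -X*Y ↦ -1·2·1·1 = -2
  -3*X*Z ↦ -3·2·1·3 = -18
  -3*Y*Z ↦ -3·1·1·3 = -9
  Z**2 ↦ 1·1·1·9 = 9
Sum: F(2, 1, 3) = (-12) + (-2) + (-18) + (-9) + (9) = -32.
Reducing mod 7: -32 ≡ 3 (mod 7).
Since F(a, b, c) ≡ 3 ≠ 0 (mod 7), P does NOT lie on the curve.


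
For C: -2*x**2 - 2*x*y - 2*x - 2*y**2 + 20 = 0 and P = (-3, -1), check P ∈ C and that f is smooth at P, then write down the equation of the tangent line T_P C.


Tangent line at P: 12*x + 10*y + 46 = 0.

Step 1: f(-3, -1) = 0, so P lies on C.
Step 2: partial derivatives
  f_x(x, y) = -4*x - 2*y - 2, f_y(x, y) = -2*x - 4*y.
  f_x(P) = 12, f_y(P) = 10 (gradient nonzero, so P is smooth).
Step 3: tangent line at P: 12·(x − -3) + 10·(y − -1) = 0.
Expanding: 12*x + 10*y + 46 = 0.


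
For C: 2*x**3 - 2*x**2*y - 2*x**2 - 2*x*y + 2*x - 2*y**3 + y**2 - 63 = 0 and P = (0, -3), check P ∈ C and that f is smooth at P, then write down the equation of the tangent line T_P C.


Tangent line at P: 8*x - 60*y - 180 = 0.

Step 1: f(0, -3) = 0, so P lies on C.
Step 2: partial derivatives
  f_x(x, y) = 6*x**2 - 4*x*y - 4*x - 2*y + 2, f_y(x, y) = -2*x**2 - 2*x - 6*y**2 + 2*y.
  f_x(P) = 8, f_y(P) = -60 (gradient nonzero, so P is smooth).
Step 3: tangent line at P: 8·(x − 0) + -60·(y − -3) = 0.
Expanding: 8*x - 60*y - 180 = 0.


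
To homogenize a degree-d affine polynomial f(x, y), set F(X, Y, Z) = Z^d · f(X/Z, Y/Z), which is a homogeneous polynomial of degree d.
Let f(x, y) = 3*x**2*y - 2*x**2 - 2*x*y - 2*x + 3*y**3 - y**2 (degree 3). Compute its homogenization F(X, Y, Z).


F(X, Y, Z) = 3*X**2*Y - 2*X**2*Z - 2*X*Y*Z - 2*X*Z**2 + 3*Y**3 - Y**2*Z

deg(f) = 3.
Substitute x = X/Z, y = Y/Z into f, then multiply by Z^3.
  monomial 3·x^2·y^1 ↦ 3·X^2·Y^1·Z^0.
  monomial -2·x^2·y^0 ↦ -2·X^2·Y^0·Z^1.
  monomial -2·x^1·y^1 ↦ -2·X^1·Y^1·Z^1.
  monomial -2·x^1·y^0 ↦ -2·X^1·Y^0·Z^2.
  monomial 3·x^0·y^3 ↦ 3·X^0·Y^3·Z^0.
  monomial -1·x^0·y^2 ↦ -1·X^0·Y^2·Z^1.
Collecting: F(X, Y, Z) = 3*X**2*Y - 2*X**2*Z - 2*X*Y*Z - 2*X*Z**2 + 3*Y**3 - Y**2*Z.


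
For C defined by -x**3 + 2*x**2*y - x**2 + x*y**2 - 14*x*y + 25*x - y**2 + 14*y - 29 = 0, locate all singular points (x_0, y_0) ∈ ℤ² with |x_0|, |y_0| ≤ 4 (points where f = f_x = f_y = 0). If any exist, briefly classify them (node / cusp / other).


Singular points: {(2, 3)}; classification: node.

Compute partial derivatives:
  f_x = -3*x**2 + 4*x*y - 2*x + y**2 - 14*y + 25.
  f_y = 2*x**2 + 2*x*y - 14*x - 2*y + 14.
Scan x_0 ∈ {−4, ..., 4}. For each x_0, f_y(x_0, y) is a polynomial in y; find its integer roots y ∈ {−4, ..., 4}, then test f_x and f at those candidates.
  x = -4: f_y(-4, y) = 102 - 10*y; no integer root y with |y| ≤ 4.
  x = -3: f_y(-3, y) = 74 - 8*y; no integer root y with |y| ≤ 4.
  x = -2: f_y(-2, y) = 50 - 6*y; no integer root y with |y| ≤ 4.
  x = -1: f_y(-1, y) = 30 - 4*y; no integer root y with |y| ≤ 4.
  x = 0: f_y(0, y) = 14 - 2*y; no integer root y with |y| ≤ 4.
  x = 1: f_y(1, y) = 2; no integer root y with |y| ≤ 4.
  x = 2: f_y(2, y) = 2*y - 6; vanishes at y ∈ {3}. (2, 3): f_x = 0, f = 0 — SINGULAR.
  x = 3: f_y(3, y) = 4*y - 10; no integer root y with |y| ≤ 4.
  x = 4: f_y(4, y) = 6*y - 10; no integer root y with |y| ≤ 4.
Only singular point on the grid: (2, 3).
Classify: substitute x = 2 + u, y = 3 + v and expand: f = -u**3 + 2*u**2*v - u**2 + u*v**2 + v**2.
No constant or linear terms (consistent with a singular point). Quadratic part: -u**2 + v**2. Cubic part: -u**3 + 2*u**2*v + u*v**2.
The quadratic part v**2 - u**2 = (v − u)(v + u) splits into two distinct linear factors, so there are two distinct tangent lines y − 3 = ±(x − 2) — this is a node (ordinary double point).
Classification: node.


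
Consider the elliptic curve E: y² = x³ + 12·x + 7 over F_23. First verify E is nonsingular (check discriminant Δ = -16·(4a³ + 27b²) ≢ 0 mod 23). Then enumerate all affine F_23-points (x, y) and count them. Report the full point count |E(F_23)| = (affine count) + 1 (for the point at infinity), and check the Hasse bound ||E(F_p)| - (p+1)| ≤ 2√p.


Affine points = {(2, 4), (2, 19), (3, 1), (3, 22), (4, 2), (4, 21), (5, 10), (5, 13), (9, 4), (9, 19), (10, 0), (12, 4), (12, 19), (17, 8), (17, 15), (18, 11), (18, 12), (20, 6), (20, 17)}; affine count = 19; |E(F_23)| = 20.

Discriminant check: Δ ∝ 4a³ + 27b² = 4·12³ + 27·7² = 4·1728 + 27·49 ≡ 1 (mod 23). Nonzero ⇒ E is nonsingular.
For each x ∈ F_23, compute rhs = x³ + 12·x + 7 mod 23, then count y ∈ F_23 with y² ≡ rhs.
  x = 0: rhs = 7, matching y values: none (0 points).
  x = 1: rhs = 20, matching y values: none (0 points).
  x = 2: rhs = 16, matching y values: 4, 19 (2 points).
  x = 3: rhs = 1, matching y values: 1, 22 (2 points).
  x = 4: rhs = 4, matching y values: 2, 21 (2 points).
  x = 5: rhs = 8, matching y values: 10, 13 (2 points).
  x = 6: rhs = 19, matching y values: none (0 points).
  x = 7: rhs = 20, matching y values: none (0 points).
  x = 8: rhs = 17, matching y values: none (0 points).
  x = 9: rhs = 16, matching y values: 4, 19 (2 points).
  x = 10: rhs = 0, matching y values: 0 (1 points).
  x = 11: rhs = 21, matching y values: none (0 points).
  x = 12: rhs = 16, matching y values: 4, 19 (2 points).
  x = 13: rhs = 14, matching y values: none (0 points).
  x = 14: rhs = 21, matching y values: none (0 points).
  x = 15: rhs = 20, matching y values: none (0 points).
  x = 16: rhs = 17, matching y values: none (0 points).
  x = 17: rhs = 18, matching y values: 8, 15 (2 points).
  x = 18: rhs = 6, matching y values: 11, 12 (2 points).
  x = 19: rhs = 10, matching y values: none (0 points).
  x = 20: rhs = 13, matching y values: 6, 17 (2 points).
  x = 21: rhs = 21, matching y values: none (0 points).
  x = 22: rhs = 17, matching y values: none (0 points).
Total affine count: 19.
Full point count |E(F_23)| = 19 + 1 = 20.
Hasse bound: |20 − (23+1)| = |-4| = 4 ≤ 2√23 ≈ 9.5917 ✓.


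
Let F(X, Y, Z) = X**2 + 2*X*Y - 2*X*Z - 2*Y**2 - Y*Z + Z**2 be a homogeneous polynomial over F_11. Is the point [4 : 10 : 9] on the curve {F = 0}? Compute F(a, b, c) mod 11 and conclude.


F(4,10,9) ≡ 2 (mod 11); P is NOT on the curve.

Evaluate F(4, 10, 9) term-by-term (mod 11).
  X**2 ↦ 1·16·1·1 = 16
  2*X*Y ↦ 2·4·10·1 = 80
  -2*X*Z ↦ -2·4·1·9 = -72
  -2*Y**2 ↦ -2·1·100·1 = -200
  -Y*Z ↦ -1·1·10·9 = -90
  Z**2 ↦ 1·1·1·81 = 81
Sum: F(4, 10, 9) = (16) + (80) + (-72) + (-200) + (-90) + (81) = -185.
Reducing mod 11: -185 ≡ 2 (mod 11).
Since F(a, b, c) ≡ 2 ≠ 0 (mod 11), P does NOT lie on the curve.


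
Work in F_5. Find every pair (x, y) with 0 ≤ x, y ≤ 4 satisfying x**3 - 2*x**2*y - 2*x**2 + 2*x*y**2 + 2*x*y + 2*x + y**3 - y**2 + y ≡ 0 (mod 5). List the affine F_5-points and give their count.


Affine F_5-points: {(0, 0), (1, 2), (1, 3), (1, 4), (2, 1), (3, 0), (3, 1), (3, 4), (4, 0), (4, 1), (4, 2)}; count = 11.

For each of the 25 pairs (x, y) ∈ F_5², evaluate f(x, y) mod 5. Record the zeros.
  x = 0: [0↦0, 1↦1, 2↦1, 3↦1, 4↦2]  zeros at y ∈ {0}
  x = 1: [0↦1, 1↦4, 2↦0, 3↦0, 4↦0]  zeros at y ∈ {2, 3, 4}
  x = 2: [0↦4, 1↦0, 2↦3, 3↦4, 4↦4]  zeros at y ∈ {1}
  x = 3: [0↦0, 1↦0, 2↦1, 3↦4, 4↦0]  zeros at y ∈ {0, 1, 4}
  x = 4: [0↦0, 1↦0, 2↦0, 3↦1, 4↦4]  zeros at y ∈ {0, 1, 2}
Collecting zeros: affine points = {(0, 0), (1, 2), (1, 3), (1, 4), (2, 1), (3, 0), (3, 1), (3, 4), (4, 0), (4, 1), (4, 2)}.
Total count |C(F_5)_aff| = 11.
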